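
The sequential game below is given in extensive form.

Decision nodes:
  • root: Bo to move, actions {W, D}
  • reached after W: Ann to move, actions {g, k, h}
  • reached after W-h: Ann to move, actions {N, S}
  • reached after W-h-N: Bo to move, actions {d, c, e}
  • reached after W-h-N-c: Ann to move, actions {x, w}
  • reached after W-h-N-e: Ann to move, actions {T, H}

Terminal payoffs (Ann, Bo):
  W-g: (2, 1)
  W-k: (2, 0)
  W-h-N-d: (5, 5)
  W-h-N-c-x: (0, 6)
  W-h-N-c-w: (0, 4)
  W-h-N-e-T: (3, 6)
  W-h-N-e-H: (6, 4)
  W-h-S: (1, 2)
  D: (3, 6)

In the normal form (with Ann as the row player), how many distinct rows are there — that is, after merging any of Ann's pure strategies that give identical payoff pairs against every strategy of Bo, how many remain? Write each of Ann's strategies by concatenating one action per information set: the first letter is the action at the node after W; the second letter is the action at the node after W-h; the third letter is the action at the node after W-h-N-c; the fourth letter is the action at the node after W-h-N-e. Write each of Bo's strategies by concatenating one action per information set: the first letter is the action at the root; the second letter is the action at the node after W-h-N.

7

Ann has 24 pure strategies: gNxT, gNxH, gNwT, gNwH, gSxT, gSxH, gSwT, gSwH, kNxT, kNxH, kNwT, kNwH, kSxT, kSxH, kSwT, kSwH, hNxT, hNxH, hNwT, hNwH, hSxT, hSxH, hSwT, hSwH. Columns: Wd, Wc, We, Dd, Dc, De.
{gNxT, gNxH, gNwT, gNwH, gSxT, gSxH, gSwT, gSwH} → row (2,1) (2,1) (2,1) (3,6) (3,6) (3,6)
{kNxT, kNxH, kNwT, kNwH, kSxT, kSxH, kSwT, kSwH} → row (2,0) (2,0) (2,0) (3,6) (3,6) (3,6)
{hNxT} → row (5,5) (0,6) (3,6) (3,6) (3,6) (3,6)
{hNxH} → row (5,5) (0,6) (6,4) (3,6) (3,6) (3,6)
{hNwT} → row (5,5) (0,4) (3,6) (3,6) (3,6) (3,6)
{hNwH} → row (5,5) (0,4) (6,4) (3,6) (3,6) (3,6)
{hSxT, hSxH, hSwT, hSwH} → row (1,2) (1,2) (1,2) (3,6) (3,6) (3,6)
That's 7 distinct rows out of 24 strategies.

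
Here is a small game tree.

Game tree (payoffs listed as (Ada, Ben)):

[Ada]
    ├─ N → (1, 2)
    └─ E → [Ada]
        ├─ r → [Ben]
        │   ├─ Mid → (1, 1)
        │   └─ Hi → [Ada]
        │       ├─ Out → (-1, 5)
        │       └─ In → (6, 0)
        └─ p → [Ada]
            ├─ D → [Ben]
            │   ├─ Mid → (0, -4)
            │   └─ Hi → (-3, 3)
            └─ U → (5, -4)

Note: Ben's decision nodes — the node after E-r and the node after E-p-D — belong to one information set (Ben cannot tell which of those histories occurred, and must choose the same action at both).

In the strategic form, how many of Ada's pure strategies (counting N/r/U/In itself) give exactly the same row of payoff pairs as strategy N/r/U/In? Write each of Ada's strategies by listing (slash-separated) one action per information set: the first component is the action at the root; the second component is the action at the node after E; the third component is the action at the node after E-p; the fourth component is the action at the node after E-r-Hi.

Row for N/r/U/In (columns Mid, Hi): (1,2) (1,2).
Under N/r/U/In, Ada's choice at the node after E and at the node after E-p and at the node after E-r-Hi can never be reached regardless of what Ben does, so varying those choices leaves every outcome unchanged.
Holding the reachable choices fixed and varying the unreachable ones freely already gives 2 × 2 × 2 = 8 equivalent strategies.
No other strategy reproduces this row, so those 8 are the full class: N/r/D/Out, N/r/D/In, N/r/U/Out, N/r/U/In, N/p/D/Out, N/p/D/In, N/p/U/Out, N/p/U/In.

8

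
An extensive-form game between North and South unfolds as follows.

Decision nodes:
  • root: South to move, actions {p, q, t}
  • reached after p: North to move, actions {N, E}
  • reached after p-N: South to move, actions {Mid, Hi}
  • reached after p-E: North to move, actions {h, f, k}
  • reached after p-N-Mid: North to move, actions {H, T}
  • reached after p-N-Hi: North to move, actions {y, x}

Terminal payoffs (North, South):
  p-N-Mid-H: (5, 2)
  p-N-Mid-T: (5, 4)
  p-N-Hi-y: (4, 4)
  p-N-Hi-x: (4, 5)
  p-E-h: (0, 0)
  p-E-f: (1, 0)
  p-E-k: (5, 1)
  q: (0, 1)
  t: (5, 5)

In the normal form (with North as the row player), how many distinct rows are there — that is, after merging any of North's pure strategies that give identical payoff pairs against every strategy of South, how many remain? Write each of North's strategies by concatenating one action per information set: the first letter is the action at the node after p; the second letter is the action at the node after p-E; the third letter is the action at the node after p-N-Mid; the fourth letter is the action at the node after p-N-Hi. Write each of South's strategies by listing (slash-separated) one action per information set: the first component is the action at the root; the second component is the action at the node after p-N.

7

North has 24 pure strategies: NhHy, NhHx, NhTy, NhTx, NfHy, NfHx, NfTy, NfTx, NkHy, NkHx, NkTy, NkTx, EhHy, EhHx, EhTy, EhTx, EfHy, EfHx, EfTy, EfTx, EkHy, EkHx, EkTy, EkTx. Columns: p/Mid, p/Hi, q/Mid, q/Hi, t/Mid, t/Hi.
{NhHy, NfHy, NkHy} → row (5,2) (4,4) (0,1) (0,1) (5,5) (5,5)
{NhHx, NfHx, NkHx} → row (5,2) (4,5) (0,1) (0,1) (5,5) (5,5)
{NhTy, NfTy, NkTy} → row (5,4) (4,4) (0,1) (0,1) (5,5) (5,5)
{NhTx, NfTx, NkTx} → row (5,4) (4,5) (0,1) (0,1) (5,5) (5,5)
{EhHy, EhHx, EhTy, EhTx} → row (0,0) (0,0) (0,1) (0,1) (5,5) (5,5)
{EfHy, EfHx, EfTy, EfTx} → row (1,0) (1,0) (0,1) (0,1) (5,5) (5,5)
{EkHy, EkHx, EkTy, EkTx} → row (5,1) (5,1) (0,1) (0,1) (5,5) (5,5)
That's 7 distinct rows out of 24 strategies.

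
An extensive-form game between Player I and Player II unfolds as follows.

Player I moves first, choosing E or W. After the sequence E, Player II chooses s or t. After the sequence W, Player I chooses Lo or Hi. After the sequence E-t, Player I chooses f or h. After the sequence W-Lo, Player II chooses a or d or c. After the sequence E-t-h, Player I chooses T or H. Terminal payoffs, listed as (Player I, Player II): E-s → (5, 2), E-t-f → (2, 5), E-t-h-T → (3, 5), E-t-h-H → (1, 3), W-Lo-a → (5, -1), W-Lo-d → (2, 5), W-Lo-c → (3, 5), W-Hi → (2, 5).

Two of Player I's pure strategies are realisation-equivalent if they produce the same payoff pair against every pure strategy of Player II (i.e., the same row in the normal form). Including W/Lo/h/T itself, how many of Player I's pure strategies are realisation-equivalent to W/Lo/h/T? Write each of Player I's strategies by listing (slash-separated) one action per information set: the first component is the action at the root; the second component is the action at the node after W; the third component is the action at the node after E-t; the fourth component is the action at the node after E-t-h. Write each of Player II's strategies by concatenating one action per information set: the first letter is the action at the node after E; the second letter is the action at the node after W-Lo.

Row for W/Lo/h/T (columns sa, sd, sc, ta, td, tc): (5,-1) (2,5) (3,5) (5,-1) (2,5) (3,5).
Under W/Lo/h/T, Player I's choice at the node after E-t and at the node after E-t-h can never be reached regardless of what Player II does, so varying those choices leaves every outcome unchanged.
Holding the reachable choices fixed and varying the unreachable ones freely already gives 2 × 2 = 4 equivalent strategies.
No other strategy reproduces this row, so those 4 are the full class: W/Lo/f/T, W/Lo/f/H, W/Lo/h/T, W/Lo/h/H.

4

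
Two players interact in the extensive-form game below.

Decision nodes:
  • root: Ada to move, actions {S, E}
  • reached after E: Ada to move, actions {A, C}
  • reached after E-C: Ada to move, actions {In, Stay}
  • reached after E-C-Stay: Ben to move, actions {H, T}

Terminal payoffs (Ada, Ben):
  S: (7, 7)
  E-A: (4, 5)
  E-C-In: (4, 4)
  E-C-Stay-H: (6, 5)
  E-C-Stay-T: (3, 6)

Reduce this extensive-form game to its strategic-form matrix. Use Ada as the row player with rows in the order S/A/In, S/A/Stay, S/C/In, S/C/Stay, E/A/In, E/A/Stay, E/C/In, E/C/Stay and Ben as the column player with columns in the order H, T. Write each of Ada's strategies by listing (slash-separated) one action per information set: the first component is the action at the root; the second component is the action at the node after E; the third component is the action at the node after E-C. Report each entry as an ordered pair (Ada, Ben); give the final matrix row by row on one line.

Row S/A/In: H→(7,7), T→(7,7)
Row S/A/Stay: H→(7,7), T→(7,7)
Row S/C/In: H→(7,7), T→(7,7)
Row S/C/Stay: H→(7,7), T→(7,7)
Row E/A/In: H→(4,5), T→(4,5)
Row E/A/Stay: H→(4,5), T→(4,5)
Row E/C/In: H→(4,4), T→(4,4)
Row E/C/Stay: H→(6,5), T→(3,6)

S/A/In: (7,7) (7,7) | S/A/Stay: (7,7) (7,7) | S/C/In: (7,7) (7,7) | S/C/Stay: (7,7) (7,7) | E/A/In: (4,5) (4,5) | E/A/Stay: (4,5) (4,5) | E/C/In: (4,4) (4,4) | E/C/Stay: (6,5) (3,6)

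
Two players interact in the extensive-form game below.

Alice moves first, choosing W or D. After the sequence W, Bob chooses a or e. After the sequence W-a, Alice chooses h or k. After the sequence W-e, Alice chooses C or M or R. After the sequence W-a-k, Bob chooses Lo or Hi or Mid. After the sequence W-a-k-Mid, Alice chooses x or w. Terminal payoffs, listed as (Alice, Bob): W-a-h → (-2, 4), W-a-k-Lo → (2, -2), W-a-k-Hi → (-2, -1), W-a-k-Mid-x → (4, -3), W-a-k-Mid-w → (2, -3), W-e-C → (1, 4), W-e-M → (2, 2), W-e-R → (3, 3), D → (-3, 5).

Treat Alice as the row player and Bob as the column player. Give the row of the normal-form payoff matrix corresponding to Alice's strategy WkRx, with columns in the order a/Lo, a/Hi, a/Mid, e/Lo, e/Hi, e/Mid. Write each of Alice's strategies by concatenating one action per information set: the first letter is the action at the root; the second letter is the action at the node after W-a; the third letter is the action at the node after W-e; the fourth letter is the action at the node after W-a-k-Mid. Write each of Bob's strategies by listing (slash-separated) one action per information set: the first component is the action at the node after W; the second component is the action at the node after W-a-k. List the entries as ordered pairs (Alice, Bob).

(2,-2) (-2,-1) (4,-3) (3,3) (3,3) (3,3)

vs a/Lo: Alice plays W → Bob plays a at [W] → Alice plays k at [W-a] → Bob plays Lo at [W-a-k] → (2, -2)
vs a/Hi: Alice plays W → Bob plays a at [W] → Alice plays k at [W-a] → Bob plays Hi at [W-a-k] → (-2, -1)
vs a/Mid: Alice plays W → Bob plays a at [W] → Alice plays k at [W-a] → Bob plays Mid at [W-a-k] → Alice plays x at [W-a-k-Mid] → (4, -3)
vs e/Lo: Alice plays W → Bob plays e at [W] → Alice plays R at [W-e] → (3, 3)
vs e/Hi: Alice plays W → Bob plays e at [W] → Alice plays R at [W-e] → (3, 3)
vs e/Mid: Alice plays W → Bob plays e at [W] → Alice plays R at [W-e] → (3, 3)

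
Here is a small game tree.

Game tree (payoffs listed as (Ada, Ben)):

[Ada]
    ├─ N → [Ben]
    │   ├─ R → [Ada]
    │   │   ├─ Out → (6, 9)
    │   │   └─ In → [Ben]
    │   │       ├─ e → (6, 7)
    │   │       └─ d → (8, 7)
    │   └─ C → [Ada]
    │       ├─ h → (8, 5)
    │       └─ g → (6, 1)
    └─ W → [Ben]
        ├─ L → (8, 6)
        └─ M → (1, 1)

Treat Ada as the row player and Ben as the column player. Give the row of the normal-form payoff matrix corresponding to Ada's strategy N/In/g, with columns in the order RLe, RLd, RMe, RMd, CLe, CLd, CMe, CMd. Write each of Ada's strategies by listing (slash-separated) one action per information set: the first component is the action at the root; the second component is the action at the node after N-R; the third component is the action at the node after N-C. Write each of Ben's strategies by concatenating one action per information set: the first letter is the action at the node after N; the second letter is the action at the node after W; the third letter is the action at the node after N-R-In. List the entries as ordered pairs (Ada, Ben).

vs RLe: Ada plays N → Ben plays R at [N] → Ada plays In at [N-R] → Ben plays e at [N-R-In] → (6, 7)
vs RLd: Ada plays N → Ben plays R at [N] → Ada plays In at [N-R] → Ben plays d at [N-R-In] → (8, 7)
vs RMe: Ada plays N → Ben plays R at [N] → Ada plays In at [N-R] → Ben plays e at [N-R-In] → (6, 7)
vs RMd: Ada plays N → Ben plays R at [N] → Ada plays In at [N-R] → Ben plays d at [N-R-In] → (8, 7)
vs CLe: Ada plays N → Ben plays C at [N] → Ada plays g at [N-C] → (6, 1)
vs CLd: Ada plays N → Ben plays C at [N] → Ada plays g at [N-C] → (6, 1)
vs CMe: Ada plays N → Ben plays C at [N] → Ada plays g at [N-C] → (6, 1)
vs CMd: Ada plays N → Ben plays C at [N] → Ada plays g at [N-C] → (6, 1)

(6,7) (8,7) (6,7) (8,7) (6,1) (6,1) (6,1) (6,1)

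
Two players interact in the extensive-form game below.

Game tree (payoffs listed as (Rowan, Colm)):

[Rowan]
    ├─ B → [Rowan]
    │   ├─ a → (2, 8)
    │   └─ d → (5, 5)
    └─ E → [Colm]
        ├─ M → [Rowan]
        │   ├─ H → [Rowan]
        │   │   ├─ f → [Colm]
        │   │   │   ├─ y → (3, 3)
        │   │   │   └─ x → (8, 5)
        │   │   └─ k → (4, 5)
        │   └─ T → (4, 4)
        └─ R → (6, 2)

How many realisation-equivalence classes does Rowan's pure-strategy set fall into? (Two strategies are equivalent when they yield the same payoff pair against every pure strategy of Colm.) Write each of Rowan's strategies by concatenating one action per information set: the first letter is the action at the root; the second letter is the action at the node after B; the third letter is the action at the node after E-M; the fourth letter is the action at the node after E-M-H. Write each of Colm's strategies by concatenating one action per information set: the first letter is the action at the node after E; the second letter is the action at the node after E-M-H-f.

5

Rowan has 16 pure strategies: BaHf, BaHk, BaTf, BaTk, BdHf, BdHk, BdTf, BdTk, EaHf, EaHk, EaTf, EaTk, EdHf, EdHk, EdTf, EdTk. Columns: My, Mx, Ry, Rx.
{BaHf, BaHk, BaTf, BaTk} → row (2,8) (2,8) (2,8) (2,8)
{BdHf, BdHk, BdTf, BdTk} → row (5,5) (5,5) (5,5) (5,5)
{EaHf, EdHf} → row (3,3) (8,5) (6,2) (6,2)
{EaHk, EdHk} → row (4,5) (4,5) (6,2) (6,2)
{EaTf, EaTk, EdTf, EdTk} → row (4,4) (4,4) (6,2) (6,2)
That's 5 distinct rows out of 16 strategies.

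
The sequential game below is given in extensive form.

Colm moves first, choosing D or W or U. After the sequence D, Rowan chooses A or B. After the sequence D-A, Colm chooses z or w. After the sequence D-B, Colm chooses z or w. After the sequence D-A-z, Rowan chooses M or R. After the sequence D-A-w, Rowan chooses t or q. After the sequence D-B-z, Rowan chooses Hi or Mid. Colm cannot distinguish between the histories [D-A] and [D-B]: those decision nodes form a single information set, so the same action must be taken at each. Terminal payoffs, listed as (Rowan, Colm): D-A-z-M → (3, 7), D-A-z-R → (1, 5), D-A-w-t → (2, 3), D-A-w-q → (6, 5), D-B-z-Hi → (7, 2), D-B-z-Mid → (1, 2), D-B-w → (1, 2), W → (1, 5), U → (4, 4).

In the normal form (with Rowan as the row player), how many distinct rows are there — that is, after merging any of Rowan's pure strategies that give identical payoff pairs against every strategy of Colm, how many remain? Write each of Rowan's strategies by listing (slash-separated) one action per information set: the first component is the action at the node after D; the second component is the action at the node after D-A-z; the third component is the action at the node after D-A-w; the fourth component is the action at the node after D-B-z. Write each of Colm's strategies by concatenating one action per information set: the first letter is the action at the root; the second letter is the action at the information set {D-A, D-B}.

6

Rowan has 16 pure strategies: A/M/t/Hi, A/M/t/Mid, A/M/q/Hi, A/M/q/Mid, A/R/t/Hi, A/R/t/Mid, A/R/q/Hi, A/R/q/Mid, B/M/t/Hi, B/M/t/Mid, B/M/q/Hi, B/M/q/Mid, B/R/t/Hi, B/R/t/Mid, B/R/q/Hi, B/R/q/Mid. Columns: Dz, Dw, Wz, Ww, Uz, Uw.
{A/M/t/Hi, A/M/t/Mid} → row (3,7) (2,3) (1,5) (1,5) (4,4) (4,4)
{A/M/q/Hi, A/M/q/Mid} → row (3,7) (6,5) (1,5) (1,5) (4,4) (4,4)
{A/R/t/Hi, A/R/t/Mid} → row (1,5) (2,3) (1,5) (1,5) (4,4) (4,4)
{A/R/q/Hi, A/R/q/Mid} → row (1,5) (6,5) (1,5) (1,5) (4,4) (4,4)
{B/M/t/Hi, B/M/q/Hi, B/R/t/Hi, B/R/q/Hi} → row (7,2) (1,2) (1,5) (1,5) (4,4) (4,4)
{B/M/t/Mid, B/M/q/Mid, B/R/t/Mid, B/R/q/Mid} → row (1,2) (1,2) (1,5) (1,5) (4,4) (4,4)
That's 6 distinct rows out of 16 strategies.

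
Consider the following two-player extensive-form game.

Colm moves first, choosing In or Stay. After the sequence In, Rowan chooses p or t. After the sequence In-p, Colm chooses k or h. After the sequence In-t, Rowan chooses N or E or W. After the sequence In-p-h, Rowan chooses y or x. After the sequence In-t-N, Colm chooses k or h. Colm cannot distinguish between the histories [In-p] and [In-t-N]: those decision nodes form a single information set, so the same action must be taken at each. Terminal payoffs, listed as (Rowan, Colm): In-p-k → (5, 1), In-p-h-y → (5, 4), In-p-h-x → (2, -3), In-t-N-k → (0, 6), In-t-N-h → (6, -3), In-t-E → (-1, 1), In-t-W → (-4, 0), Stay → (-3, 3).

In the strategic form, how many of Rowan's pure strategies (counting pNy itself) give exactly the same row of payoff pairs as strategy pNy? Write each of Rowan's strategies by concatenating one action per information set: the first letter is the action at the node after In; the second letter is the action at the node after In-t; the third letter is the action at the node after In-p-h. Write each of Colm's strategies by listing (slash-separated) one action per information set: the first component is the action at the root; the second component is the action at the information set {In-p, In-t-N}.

3

Row for pNy (columns In/k, In/h, Stay/k, Stay/h): (5,1) (5,4) (-3,3) (-3,3).
Under pNy, Rowan's choice at the node after In-t can never be reached regardless of what Colm does, so varying those choices leaves every outcome unchanged.
Holding the reachable choices fixed and varying the unreachable one freely already gives 3 equivalent strategies.
No other strategy reproduces this row, so those 3 are the full class: pNy, pEy, pWy.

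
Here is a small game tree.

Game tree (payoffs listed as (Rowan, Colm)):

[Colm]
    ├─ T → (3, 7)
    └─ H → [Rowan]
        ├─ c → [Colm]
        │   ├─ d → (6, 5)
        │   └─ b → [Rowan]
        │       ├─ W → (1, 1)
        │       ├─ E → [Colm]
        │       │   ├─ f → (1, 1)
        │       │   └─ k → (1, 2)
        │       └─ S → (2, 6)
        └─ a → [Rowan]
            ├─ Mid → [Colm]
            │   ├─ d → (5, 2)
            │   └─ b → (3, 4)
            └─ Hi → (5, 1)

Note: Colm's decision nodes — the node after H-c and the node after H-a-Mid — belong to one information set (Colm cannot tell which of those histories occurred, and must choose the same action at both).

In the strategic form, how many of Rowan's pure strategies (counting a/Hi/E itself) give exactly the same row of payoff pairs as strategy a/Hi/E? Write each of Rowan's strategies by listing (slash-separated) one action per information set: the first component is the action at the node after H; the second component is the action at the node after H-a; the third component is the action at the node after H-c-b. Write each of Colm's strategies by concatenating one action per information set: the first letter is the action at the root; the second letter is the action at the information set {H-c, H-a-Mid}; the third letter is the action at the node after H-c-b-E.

Row for a/Hi/E (columns Tdf, Tdk, Tbf, Tbk, Hdf, Hdk, Hbf, Hbk): (3,7) (3,7) (3,7) (3,7) (5,1) (5,1) (5,1) (5,1).
Under a/Hi/E, Rowan's choice at the node after H-c-b can never be reached regardless of what Colm does, so varying those choices leaves every outcome unchanged.
Holding the reachable choices fixed and varying the unreachable one freely already gives 3 equivalent strategies.
No other strategy reproduces this row, so those 3 are the full class: a/Hi/W, a/Hi/E, a/Hi/S.

3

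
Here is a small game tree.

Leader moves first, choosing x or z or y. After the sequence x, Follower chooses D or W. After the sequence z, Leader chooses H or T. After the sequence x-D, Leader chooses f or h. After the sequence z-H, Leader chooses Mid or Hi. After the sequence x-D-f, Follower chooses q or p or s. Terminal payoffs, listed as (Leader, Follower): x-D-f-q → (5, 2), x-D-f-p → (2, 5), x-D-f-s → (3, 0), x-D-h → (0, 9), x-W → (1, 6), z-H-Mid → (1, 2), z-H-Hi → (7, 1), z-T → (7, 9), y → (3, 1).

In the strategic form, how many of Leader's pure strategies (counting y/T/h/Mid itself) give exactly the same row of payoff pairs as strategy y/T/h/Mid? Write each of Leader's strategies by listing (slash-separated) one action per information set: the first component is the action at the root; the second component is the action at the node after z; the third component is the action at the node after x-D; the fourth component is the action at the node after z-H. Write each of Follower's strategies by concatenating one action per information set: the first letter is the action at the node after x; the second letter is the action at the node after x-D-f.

8

Row for y/T/h/Mid (columns Dq, Dp, Ds, Wq, Wp, Ws): (3,1) (3,1) (3,1) (3,1) (3,1) (3,1).
Under y/T/h/Mid, Leader's choice at the node after z and at the node after x-D and at the node after z-H can never be reached regardless of what Follower does, so varying those choices leaves every outcome unchanged.
Holding the reachable choices fixed and varying the unreachable ones freely already gives 2 × 2 × 2 = 8 equivalent strategies.
No other strategy reproduces this row, so those 8 are the full class: y/H/f/Mid, y/H/f/Hi, y/H/h/Mid, y/H/h/Hi, y/T/f/Mid, y/T/f/Hi, y/T/h/Mid, y/T/h/Hi.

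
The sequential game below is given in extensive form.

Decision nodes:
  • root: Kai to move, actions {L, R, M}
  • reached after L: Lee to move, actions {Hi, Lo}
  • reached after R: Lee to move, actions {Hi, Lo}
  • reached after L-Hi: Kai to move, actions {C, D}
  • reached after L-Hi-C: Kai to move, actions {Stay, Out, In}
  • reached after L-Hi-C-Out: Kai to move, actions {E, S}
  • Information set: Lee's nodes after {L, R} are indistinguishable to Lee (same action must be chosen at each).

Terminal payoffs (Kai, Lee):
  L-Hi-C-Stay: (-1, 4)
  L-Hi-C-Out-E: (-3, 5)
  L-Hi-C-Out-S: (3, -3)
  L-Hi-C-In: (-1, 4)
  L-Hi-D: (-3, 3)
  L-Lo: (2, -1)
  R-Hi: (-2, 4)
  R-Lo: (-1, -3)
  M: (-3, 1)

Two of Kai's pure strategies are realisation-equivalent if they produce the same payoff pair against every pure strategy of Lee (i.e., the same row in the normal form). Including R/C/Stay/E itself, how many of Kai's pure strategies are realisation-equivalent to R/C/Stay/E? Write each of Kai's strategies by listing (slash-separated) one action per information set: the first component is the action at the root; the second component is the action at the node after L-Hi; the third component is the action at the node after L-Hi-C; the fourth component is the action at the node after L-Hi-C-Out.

12

Row for R/C/Stay/E (columns Hi, Lo): (-2,4) (-1,-3).
Under R/C/Stay/E, Kai's choice at the node after L-Hi and at the node after L-Hi-C and at the node after L-Hi-C-Out can never be reached regardless of what Lee does, so varying those choices leaves every outcome unchanged.
Holding the reachable choices fixed and varying the unreachable ones freely already gives 2 × 3 × 2 = 12 equivalent strategies.
No other strategy reproduces this row, so those 12 are the full class: R/C/Stay/E, R/C/Stay/S, R/C/Out/E, R/C/Out/S, R/C/In/E, R/C/In/S, R/D/Stay/E, R/D/Stay/S, R/D/Out/E, R/D/Out/S, R/D/In/E, R/D/In/S.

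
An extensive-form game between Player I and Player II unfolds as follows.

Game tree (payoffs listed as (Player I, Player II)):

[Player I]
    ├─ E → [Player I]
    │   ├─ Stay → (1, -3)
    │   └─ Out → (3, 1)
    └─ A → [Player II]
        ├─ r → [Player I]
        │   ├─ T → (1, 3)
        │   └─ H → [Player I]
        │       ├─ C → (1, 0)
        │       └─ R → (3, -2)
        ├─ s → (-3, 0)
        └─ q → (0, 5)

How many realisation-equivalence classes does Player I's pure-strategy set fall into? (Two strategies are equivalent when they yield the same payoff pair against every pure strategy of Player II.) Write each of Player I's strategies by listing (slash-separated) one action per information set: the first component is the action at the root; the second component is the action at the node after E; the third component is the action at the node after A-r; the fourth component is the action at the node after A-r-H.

Player I has 16 pure strategies: E/Stay/T/C, E/Stay/T/R, E/Stay/H/C, E/Stay/H/R, E/Out/T/C, E/Out/T/R, E/Out/H/C, E/Out/H/R, A/Stay/T/C, A/Stay/T/R, A/Stay/H/C, A/Stay/H/R, A/Out/T/C, A/Out/T/R, A/Out/H/C, A/Out/H/R. Columns: r, s, q.
{E/Stay/T/C, E/Stay/T/R, E/Stay/H/C, E/Stay/H/R} → row (1,-3) (1,-3) (1,-3)
{E/Out/T/C, E/Out/T/R, E/Out/H/C, E/Out/H/R} → row (3,1) (3,1) (3,1)
{A/Stay/T/C, A/Stay/T/R, A/Out/T/C, A/Out/T/R} → row (1,3) (-3,0) (0,5)
{A/Stay/H/C, A/Out/H/C} → row (1,0) (-3,0) (0,5)
{A/Stay/H/R, A/Out/H/R} → row (3,-2) (-3,0) (0,5)
That's 5 distinct rows out of 16 strategies.

5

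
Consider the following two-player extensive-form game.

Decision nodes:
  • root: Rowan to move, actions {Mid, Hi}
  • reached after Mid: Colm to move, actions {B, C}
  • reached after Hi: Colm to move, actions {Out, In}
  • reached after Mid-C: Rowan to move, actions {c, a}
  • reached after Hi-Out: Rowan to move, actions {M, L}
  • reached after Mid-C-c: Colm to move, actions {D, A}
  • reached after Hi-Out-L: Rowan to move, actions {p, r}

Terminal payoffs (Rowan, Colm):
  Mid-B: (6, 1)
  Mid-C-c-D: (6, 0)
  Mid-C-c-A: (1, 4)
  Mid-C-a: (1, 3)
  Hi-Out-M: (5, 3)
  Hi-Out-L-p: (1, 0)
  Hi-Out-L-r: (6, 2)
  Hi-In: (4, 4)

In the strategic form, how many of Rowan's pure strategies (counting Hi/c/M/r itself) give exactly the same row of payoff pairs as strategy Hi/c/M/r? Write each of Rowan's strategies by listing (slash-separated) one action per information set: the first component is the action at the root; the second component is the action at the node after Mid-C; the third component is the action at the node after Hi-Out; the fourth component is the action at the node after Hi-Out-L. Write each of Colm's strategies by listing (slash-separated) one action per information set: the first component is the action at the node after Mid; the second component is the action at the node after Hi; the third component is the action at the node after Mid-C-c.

4

Row for Hi/c/M/r (columns B/Out/D, B/Out/A, B/In/D, B/In/A, C/Out/D, C/Out/A, C/In/D, C/In/A): (5,3) (5,3) (4,4) (4,4) (5,3) (5,3) (4,4) (4,4).
Under Hi/c/M/r, Rowan's choice at the node after Mid-C and at the node after Hi-Out-L can never be reached regardless of what Colm does, so varying those choices leaves every outcome unchanged.
Holding the reachable choices fixed and varying the unreachable ones freely already gives 2 × 2 = 4 equivalent strategies.
No other strategy reproduces this row, so those 4 are the full class: Hi/c/M/p, Hi/c/M/r, Hi/a/M/p, Hi/a/M/r.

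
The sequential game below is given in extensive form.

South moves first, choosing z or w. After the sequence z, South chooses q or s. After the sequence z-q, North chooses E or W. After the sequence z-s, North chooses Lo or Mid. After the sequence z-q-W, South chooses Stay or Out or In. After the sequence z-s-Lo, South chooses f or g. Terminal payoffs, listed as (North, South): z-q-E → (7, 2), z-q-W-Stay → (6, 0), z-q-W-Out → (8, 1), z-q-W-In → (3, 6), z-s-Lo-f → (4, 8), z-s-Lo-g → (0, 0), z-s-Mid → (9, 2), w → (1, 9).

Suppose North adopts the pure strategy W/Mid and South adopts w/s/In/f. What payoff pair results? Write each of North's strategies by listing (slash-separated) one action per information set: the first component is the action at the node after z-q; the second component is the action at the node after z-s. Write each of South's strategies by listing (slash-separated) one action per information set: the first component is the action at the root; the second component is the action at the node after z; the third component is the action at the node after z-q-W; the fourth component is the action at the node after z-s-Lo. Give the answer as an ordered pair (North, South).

Trace the play path from the root:
  South plays w
→ terminal payoff (1, 9).
(North's choice at the node after z-q is never reached on this path, so it doesn't affect the outcome.)

(1, 9)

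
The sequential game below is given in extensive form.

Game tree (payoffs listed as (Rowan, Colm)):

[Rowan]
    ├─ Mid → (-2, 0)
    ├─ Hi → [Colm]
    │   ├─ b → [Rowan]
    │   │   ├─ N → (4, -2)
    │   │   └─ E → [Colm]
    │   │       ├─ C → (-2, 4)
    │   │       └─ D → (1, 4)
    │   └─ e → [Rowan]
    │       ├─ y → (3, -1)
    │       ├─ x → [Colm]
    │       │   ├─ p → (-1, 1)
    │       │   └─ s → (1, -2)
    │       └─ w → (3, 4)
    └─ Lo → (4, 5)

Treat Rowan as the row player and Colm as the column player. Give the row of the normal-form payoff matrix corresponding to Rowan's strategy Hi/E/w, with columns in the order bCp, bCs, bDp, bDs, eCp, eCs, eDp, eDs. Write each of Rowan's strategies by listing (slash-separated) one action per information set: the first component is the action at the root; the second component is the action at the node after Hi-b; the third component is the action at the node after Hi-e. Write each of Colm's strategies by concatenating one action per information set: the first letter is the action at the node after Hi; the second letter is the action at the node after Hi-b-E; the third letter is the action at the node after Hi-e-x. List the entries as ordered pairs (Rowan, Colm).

(-2,4) (-2,4) (1,4) (1,4) (3,4) (3,4) (3,4) (3,4)

vs bCp: Rowan plays Hi → Colm plays b at [Hi] → Rowan plays E at [Hi-b] → Colm plays C at [Hi-b-E] → (-2, 4)
vs bCs: Rowan plays Hi → Colm plays b at [Hi] → Rowan plays E at [Hi-b] → Colm plays C at [Hi-b-E] → (-2, 4)
vs bDp: Rowan plays Hi → Colm plays b at [Hi] → Rowan plays E at [Hi-b] → Colm plays D at [Hi-b-E] → (1, 4)
vs bDs: Rowan plays Hi → Colm plays b at [Hi] → Rowan plays E at [Hi-b] → Colm plays D at [Hi-b-E] → (1, 4)
vs eCp: Rowan plays Hi → Colm plays e at [Hi] → Rowan plays w at [Hi-e] → (3, 4)
vs eCs: Rowan plays Hi → Colm plays e at [Hi] → Rowan plays w at [Hi-e] → (3, 4)
vs eDp: Rowan plays Hi → Colm plays e at [Hi] → Rowan plays w at [Hi-e] → (3, 4)
vs eDs: Rowan plays Hi → Colm plays e at [Hi] → Rowan plays w at [Hi-e] → (3, 4)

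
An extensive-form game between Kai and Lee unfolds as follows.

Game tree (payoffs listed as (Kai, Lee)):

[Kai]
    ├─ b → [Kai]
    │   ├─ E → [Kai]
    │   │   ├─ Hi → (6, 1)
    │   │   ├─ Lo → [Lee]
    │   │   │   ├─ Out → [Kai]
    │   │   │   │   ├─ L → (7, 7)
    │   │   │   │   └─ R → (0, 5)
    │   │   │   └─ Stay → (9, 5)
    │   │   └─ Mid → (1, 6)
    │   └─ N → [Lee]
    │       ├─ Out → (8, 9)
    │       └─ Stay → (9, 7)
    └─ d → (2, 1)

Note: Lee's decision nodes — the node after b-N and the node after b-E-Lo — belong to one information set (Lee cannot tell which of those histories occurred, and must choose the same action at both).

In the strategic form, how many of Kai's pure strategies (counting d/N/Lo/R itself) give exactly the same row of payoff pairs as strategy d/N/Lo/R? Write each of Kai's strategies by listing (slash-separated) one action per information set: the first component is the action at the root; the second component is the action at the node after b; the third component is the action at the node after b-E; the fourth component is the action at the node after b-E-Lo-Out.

12

Row for d/N/Lo/R (columns Out, Stay): (2,1) (2,1).
Under d/N/Lo/R, Kai's choice at the node after b and at the node after b-E and at the node after b-E-Lo-Out can never be reached regardless of what Lee does, so varying those choices leaves every outcome unchanged.
Holding the reachable choices fixed and varying the unreachable ones freely already gives 2 × 3 × 2 = 12 equivalent strategies.
No other strategy reproduces this row, so those 12 are the full class: d/E/Hi/L, d/E/Hi/R, d/E/Lo/L, d/E/Lo/R, d/E/Mid/L, d/E/Mid/R, d/N/Hi/L, d/N/Hi/R, d/N/Lo/L, d/N/Lo/R, d/N/Mid/L, d/N/Mid/R.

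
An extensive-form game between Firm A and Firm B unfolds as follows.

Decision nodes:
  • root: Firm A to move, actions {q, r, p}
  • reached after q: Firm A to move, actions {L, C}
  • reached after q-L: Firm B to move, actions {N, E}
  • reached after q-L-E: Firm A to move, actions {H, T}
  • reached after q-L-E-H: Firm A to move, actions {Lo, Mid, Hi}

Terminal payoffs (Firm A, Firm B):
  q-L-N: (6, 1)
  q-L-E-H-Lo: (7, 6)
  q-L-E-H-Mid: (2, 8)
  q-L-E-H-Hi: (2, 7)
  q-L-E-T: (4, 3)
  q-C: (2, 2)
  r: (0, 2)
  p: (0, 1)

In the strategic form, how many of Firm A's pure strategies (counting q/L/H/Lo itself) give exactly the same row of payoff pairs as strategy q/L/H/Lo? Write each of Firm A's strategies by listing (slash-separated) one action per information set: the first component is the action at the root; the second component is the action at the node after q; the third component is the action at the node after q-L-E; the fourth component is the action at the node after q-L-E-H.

Row for q/L/H/Lo (columns N, E): (6,1) (7,6).
Every one of Firm A's information sets is on the play path for some reply by Firm B when Firm A follows q/L/H/Lo.
Changing the action at any of them therefore changes at least one column, so only q/L/H/Lo itself gives this row.

1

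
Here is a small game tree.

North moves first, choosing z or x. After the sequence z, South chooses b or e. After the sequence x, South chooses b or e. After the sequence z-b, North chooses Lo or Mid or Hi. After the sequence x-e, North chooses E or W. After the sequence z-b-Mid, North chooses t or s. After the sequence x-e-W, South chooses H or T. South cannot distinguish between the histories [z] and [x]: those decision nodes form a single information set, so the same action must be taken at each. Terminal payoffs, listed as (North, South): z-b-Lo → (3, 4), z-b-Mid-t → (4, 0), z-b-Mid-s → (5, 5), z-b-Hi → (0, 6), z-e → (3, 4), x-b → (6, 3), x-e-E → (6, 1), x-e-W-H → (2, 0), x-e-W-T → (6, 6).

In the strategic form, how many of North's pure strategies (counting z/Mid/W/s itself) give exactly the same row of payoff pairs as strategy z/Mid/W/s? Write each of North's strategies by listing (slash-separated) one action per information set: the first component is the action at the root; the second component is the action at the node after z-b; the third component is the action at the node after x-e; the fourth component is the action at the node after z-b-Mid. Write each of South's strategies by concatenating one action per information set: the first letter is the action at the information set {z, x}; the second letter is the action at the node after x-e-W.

2

Row for z/Mid/W/s (columns bH, bT, eH, eT): (5,5) (5,5) (3,4) (3,4).
Under z/Mid/W/s, North's choice at the node after x-e can never be reached regardless of what South does, so varying those choices leaves every outcome unchanged.
Holding the reachable choices fixed and varying the unreachable one freely already gives 2 equivalent strategies.
No other strategy reproduces this row, so those 2 are the full class: z/Mid/E/s, z/Mid/W/s.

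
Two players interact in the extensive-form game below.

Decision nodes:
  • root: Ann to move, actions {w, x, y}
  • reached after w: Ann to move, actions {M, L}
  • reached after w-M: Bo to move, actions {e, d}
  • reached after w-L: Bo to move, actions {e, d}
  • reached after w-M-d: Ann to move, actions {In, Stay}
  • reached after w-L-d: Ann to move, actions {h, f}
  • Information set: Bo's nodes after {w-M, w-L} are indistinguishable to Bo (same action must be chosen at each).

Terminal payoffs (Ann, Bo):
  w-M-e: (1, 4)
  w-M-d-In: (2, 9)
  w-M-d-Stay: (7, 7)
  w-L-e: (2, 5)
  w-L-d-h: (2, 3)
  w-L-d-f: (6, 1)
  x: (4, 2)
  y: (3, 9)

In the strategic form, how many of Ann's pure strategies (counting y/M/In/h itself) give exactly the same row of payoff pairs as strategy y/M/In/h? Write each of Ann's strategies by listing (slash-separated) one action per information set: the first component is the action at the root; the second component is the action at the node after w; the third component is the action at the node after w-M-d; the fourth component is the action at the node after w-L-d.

Row for y/M/In/h (columns e, d): (3,9) (3,9).
Under y/M/In/h, Ann's choice at the node after w and at the node after w-M-d and at the node after w-L-d can never be reached regardless of what Bo does, so varying those choices leaves every outcome unchanged.
Holding the reachable choices fixed and varying the unreachable ones freely already gives 2 × 2 × 2 = 8 equivalent strategies.
No other strategy reproduces this row, so those 8 are the full class: y/M/In/h, y/M/In/f, y/M/Stay/h, y/M/Stay/f, y/L/In/h, y/L/In/f, y/L/Stay/h, y/L/Stay/f.

8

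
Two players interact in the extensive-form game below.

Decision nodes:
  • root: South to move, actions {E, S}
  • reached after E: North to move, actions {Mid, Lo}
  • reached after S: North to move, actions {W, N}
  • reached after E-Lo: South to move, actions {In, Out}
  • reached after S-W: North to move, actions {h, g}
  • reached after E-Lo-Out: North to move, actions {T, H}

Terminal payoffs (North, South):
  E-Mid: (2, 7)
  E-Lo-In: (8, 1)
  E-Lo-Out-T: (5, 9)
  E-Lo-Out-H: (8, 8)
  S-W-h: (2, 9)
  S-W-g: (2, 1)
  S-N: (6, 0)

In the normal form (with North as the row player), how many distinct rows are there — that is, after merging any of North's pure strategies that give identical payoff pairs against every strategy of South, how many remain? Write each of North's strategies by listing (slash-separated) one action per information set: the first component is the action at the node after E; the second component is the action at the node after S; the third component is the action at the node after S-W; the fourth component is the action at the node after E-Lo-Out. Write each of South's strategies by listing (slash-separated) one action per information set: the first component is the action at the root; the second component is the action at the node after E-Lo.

North has 16 pure strategies: Mid/W/h/T, Mid/W/h/H, Mid/W/g/T, Mid/W/g/H, Mid/N/h/T, Mid/N/h/H, Mid/N/g/T, Mid/N/g/H, Lo/W/h/T, Lo/W/h/H, Lo/W/g/T, Lo/W/g/H, Lo/N/h/T, Lo/N/h/H, Lo/N/g/T, Lo/N/g/H. Columns: E/In, E/Out, S/In, S/Out.
{Mid/W/h/T, Mid/W/h/H} → row (2,7) (2,7) (2,9) (2,9)
{Mid/W/g/T, Mid/W/g/H} → row (2,7) (2,7) (2,1) (2,1)
{Mid/N/h/T, Mid/N/h/H, Mid/N/g/T, Mid/N/g/H} → row (2,7) (2,7) (6,0) (6,0)
{Lo/W/h/T} → row (8,1) (5,9) (2,9) (2,9)
{Lo/W/h/H} → row (8,1) (8,8) (2,9) (2,9)
{Lo/W/g/T} → row (8,1) (5,9) (2,1) (2,1)
{Lo/W/g/H} → row (8,1) (8,8) (2,1) (2,1)
{Lo/N/h/T, Lo/N/g/T} → row (8,1) (5,9) (6,0) (6,0)
{Lo/N/h/H, Lo/N/g/H} → row (8,1) (8,8) (6,0) (6,0)
That's 9 distinct rows out of 16 strategies.

9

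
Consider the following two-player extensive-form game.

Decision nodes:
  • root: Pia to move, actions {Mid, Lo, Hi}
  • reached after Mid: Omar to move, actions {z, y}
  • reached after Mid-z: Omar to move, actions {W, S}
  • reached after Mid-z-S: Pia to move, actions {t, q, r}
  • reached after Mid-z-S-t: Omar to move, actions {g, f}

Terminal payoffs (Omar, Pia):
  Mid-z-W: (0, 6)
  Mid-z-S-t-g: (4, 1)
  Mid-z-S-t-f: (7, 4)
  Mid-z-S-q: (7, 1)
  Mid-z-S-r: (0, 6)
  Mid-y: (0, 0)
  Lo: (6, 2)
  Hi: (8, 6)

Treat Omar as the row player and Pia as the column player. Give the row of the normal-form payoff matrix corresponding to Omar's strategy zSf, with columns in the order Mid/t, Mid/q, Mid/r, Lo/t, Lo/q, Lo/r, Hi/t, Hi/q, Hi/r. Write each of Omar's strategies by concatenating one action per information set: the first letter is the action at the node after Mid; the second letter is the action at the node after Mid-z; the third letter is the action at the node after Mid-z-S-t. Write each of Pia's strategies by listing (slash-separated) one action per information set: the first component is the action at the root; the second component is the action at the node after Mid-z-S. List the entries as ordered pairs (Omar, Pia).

(7,4) (7,1) (0,6) (6,2) (6,2) (6,2) (8,6) (8,6) (8,6)

vs Mid/t: Pia plays Mid → Omar plays z at [Mid] → Omar plays S at [Mid-z] → Pia plays t at [Mid-z-S] → Omar plays f at [Mid-z-S-t] → (7, 4)
vs Mid/q: Pia plays Mid → Omar plays z at [Mid] → Omar plays S at [Mid-z] → Pia plays q at [Mid-z-S] → (7, 1)
vs Mid/r: Pia plays Mid → Omar plays z at [Mid] → Omar plays S at [Mid-z] → Pia plays r at [Mid-z-S] → (0, 6)
vs Lo/t: Pia plays Lo → (6, 2)
vs Lo/q: Pia plays Lo → (6, 2)
vs Lo/r: Pia plays Lo → (6, 2)
vs Hi/t: Pia plays Hi → (8, 6)
vs Hi/q: Pia plays Hi → (8, 6)
vs Hi/r: Pia plays Hi → (8, 6)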